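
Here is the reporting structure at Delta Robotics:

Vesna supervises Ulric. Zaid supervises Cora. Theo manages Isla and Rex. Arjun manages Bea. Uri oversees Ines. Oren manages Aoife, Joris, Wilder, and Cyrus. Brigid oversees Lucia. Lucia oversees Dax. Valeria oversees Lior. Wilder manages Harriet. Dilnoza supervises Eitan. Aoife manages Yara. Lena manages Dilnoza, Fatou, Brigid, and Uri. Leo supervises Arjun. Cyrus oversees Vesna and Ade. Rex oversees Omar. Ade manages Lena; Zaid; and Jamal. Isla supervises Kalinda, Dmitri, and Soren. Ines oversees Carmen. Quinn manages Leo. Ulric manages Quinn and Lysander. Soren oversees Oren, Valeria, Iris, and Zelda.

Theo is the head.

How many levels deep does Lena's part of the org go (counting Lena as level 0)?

3

The longest chain under Lena runs Lena → Uri → Ines → Carmen, which is 3 levels below Lena.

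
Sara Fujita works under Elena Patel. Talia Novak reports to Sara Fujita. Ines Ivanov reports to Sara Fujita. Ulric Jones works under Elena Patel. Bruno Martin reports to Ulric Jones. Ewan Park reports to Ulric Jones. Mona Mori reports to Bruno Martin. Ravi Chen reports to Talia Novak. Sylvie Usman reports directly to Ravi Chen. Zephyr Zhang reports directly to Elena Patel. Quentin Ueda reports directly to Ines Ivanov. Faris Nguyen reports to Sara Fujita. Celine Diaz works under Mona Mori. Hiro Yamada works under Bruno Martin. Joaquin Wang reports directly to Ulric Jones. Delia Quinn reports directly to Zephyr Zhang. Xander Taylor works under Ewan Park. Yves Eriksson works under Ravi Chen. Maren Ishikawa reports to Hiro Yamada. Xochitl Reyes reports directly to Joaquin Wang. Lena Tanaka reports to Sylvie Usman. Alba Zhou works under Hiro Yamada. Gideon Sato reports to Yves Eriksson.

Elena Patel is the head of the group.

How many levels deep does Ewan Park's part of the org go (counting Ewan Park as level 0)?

1

The longest chain under Ewan Park runs Ewan Park → Xander Taylor, which is 1 level below Ewan Park.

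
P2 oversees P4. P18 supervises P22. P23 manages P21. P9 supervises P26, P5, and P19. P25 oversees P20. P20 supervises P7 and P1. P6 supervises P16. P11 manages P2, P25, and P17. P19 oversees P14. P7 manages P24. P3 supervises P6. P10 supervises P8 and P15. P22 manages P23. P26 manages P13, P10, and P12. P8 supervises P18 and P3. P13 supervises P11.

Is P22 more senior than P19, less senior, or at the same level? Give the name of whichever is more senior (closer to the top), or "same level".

P19

P22 is 5 levels below P9; P19 is 1. P19 is higher.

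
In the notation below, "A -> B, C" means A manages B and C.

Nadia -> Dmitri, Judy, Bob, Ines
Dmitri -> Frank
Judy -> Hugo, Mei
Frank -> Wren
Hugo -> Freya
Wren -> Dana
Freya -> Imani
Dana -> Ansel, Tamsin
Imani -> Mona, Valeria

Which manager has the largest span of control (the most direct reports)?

Direct-report counts: Nadia has 4; Judy has 2; Hugo has 1; Freya has 1; Imani has 2; Dmitri has 1; Frank has 1; Wren has 1; Dana has 2. The largest is 4, held by Nadia.

Nadia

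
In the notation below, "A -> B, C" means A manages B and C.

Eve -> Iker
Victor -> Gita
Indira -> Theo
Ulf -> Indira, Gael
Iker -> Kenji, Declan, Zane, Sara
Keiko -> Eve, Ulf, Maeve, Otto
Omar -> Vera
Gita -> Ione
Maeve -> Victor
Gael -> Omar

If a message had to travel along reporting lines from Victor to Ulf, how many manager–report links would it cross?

3

Victor is 2 levels below Keiko, and Ulf is 1 level below Keiko (their lowest common manager). The shortest path runs up from Victor to Keiko and back down to Ulf: 2 + 1 = 3 links.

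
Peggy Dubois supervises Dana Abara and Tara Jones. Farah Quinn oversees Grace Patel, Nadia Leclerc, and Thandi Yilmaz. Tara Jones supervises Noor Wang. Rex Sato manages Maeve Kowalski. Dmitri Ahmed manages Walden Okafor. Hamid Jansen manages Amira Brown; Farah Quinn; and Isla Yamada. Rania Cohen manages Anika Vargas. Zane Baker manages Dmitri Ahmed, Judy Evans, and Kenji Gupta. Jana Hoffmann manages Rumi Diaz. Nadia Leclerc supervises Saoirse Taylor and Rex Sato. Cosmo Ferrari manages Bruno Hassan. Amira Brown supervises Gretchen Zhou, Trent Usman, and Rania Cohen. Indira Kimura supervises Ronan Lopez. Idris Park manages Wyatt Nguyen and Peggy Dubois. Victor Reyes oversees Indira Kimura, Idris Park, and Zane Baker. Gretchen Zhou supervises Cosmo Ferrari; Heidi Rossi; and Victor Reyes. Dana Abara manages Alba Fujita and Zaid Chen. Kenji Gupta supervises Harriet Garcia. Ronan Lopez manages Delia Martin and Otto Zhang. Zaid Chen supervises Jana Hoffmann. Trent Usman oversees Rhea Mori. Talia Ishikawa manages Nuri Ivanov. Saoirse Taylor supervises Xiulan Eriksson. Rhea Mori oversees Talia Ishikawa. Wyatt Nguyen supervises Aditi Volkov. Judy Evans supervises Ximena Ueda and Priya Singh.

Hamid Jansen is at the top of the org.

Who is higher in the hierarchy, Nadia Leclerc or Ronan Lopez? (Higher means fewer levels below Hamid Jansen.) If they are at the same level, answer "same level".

Nadia Leclerc

Nadia Leclerc is 2 levels below Hamid Jansen; Ronan Lopez is 5. Nadia Leclerc is higher.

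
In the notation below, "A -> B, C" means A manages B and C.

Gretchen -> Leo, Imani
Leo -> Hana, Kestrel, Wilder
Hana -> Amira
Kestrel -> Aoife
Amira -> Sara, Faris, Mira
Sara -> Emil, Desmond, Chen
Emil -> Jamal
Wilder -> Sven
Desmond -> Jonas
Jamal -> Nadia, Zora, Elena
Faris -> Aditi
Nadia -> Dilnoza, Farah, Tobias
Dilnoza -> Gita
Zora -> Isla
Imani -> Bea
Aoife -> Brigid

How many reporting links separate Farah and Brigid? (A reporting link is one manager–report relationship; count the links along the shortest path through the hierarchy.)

Farah is 7 levels below Leo, and Brigid is 3 levels below Leo (their lowest common manager). The shortest path runs up from Farah to Leo and back down to Brigid: 7 + 3 = 10 links.

10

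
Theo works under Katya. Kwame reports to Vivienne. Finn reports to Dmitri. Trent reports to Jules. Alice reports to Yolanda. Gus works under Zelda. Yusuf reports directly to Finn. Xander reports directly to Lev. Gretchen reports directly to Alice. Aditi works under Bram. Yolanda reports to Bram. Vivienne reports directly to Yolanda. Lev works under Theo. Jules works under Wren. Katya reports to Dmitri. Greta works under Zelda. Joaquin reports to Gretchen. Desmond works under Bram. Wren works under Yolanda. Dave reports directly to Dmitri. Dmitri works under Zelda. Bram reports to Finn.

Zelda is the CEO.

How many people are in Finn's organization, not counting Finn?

13

Finn directly manages Bram, Yusuf. Under Bram: Aditi, Yolanda, Vivienne, Kwame, Alice, Gretchen, Joaquin, Wren, Jules, Trent, Desmond (11). Yusuf has no reports. So Finn's organization is 2 direct reports plus everyone under them: 12 + 1 = 13.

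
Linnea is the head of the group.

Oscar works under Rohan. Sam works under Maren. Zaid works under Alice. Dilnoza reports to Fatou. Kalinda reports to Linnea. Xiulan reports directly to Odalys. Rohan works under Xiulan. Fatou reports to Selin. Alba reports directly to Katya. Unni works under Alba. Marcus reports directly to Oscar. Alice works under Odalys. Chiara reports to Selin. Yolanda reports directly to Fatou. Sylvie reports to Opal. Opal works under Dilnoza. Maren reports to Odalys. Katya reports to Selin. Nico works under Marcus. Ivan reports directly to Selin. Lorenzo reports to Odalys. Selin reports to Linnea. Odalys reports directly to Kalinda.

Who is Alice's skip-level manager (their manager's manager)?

Alice reports to Odalys, and Odalys reports to Kalinda. So Alice's skip-level manager is Kalinda.

Kalinda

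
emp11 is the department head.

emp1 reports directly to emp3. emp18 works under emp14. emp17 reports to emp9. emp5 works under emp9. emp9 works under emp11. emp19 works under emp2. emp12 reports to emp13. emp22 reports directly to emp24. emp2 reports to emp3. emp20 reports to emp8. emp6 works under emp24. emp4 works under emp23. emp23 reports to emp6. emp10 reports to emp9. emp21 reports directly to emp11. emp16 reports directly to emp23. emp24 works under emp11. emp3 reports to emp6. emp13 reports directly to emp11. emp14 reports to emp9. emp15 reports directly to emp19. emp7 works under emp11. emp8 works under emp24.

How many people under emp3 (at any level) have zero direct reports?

The people in emp3's organization with no one reporting to them are emp15, emp1. That is 2.

2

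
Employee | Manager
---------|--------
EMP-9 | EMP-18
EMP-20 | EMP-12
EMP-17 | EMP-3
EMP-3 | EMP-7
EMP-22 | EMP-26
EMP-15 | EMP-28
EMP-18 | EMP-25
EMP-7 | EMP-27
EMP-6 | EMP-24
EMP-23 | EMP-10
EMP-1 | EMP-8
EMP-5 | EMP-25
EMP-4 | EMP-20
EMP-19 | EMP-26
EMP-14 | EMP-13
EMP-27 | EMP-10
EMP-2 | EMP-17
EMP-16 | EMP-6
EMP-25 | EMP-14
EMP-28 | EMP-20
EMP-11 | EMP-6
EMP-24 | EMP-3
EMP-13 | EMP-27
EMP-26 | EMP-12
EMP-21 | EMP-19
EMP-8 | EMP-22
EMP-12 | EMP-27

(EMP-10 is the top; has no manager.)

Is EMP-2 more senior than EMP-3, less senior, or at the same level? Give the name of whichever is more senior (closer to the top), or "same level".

EMP-2 is 5 levels below EMP-10; EMP-3 is 3. EMP-3 is higher.

EMP-3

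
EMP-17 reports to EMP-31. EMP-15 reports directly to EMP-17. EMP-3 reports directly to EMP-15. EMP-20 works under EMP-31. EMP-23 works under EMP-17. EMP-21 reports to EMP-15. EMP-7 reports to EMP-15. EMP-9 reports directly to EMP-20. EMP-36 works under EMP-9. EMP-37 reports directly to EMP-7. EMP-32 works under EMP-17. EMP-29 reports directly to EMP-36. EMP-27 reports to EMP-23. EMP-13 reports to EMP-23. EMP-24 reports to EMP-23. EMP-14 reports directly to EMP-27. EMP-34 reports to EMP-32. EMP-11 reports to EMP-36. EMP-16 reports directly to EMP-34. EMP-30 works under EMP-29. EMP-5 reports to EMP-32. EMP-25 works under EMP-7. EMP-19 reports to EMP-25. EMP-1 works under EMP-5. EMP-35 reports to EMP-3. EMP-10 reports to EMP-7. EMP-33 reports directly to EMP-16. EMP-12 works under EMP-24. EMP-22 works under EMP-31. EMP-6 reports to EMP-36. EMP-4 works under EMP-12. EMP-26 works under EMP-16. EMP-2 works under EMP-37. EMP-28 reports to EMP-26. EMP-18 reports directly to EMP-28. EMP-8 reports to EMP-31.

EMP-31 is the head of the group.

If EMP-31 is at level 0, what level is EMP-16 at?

Chain from EMP-16 up to EMP-31: EMP-16 → EMP-34 → EMP-32 → EMP-17 → EMP-31. That is 4 steps up, so EMP-16 is 4 levels below EMP-31.

4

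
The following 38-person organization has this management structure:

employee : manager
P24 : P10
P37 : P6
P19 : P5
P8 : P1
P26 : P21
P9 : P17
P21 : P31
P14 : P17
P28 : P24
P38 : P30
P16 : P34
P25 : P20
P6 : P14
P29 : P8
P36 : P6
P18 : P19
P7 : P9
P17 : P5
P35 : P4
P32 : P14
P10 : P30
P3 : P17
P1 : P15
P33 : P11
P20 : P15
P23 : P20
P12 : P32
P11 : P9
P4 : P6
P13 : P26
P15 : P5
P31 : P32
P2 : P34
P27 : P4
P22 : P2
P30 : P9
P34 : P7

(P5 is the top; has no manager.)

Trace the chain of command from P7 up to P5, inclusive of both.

P7 reports to P9. P9 reports to P17. P17 reports to P5. P5 is at the top.

P7 -> P9 -> P17 -> P5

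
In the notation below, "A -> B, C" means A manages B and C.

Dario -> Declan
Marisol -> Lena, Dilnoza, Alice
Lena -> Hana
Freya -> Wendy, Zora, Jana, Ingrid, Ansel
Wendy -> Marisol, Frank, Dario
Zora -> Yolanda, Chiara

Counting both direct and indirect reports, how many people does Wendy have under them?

Wendy directly manages Marisol, Frank, Dario. Under Marisol: Alice, Dilnoza, Lena, Hana (4). Frank has no reports. Under Dario: Declan (1). So Wendy's organization is 3 direct reports plus everyone under them: 5 + 1 + 2 = 8.

8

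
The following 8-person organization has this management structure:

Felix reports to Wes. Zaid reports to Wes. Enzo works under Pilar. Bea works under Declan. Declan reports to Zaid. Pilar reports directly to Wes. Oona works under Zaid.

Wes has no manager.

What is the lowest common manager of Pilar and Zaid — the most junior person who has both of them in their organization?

Pilar's chain of managers is Wes. Zaid's chain of managers is Wes. The first manager that appears in both chains is Wes.

Wes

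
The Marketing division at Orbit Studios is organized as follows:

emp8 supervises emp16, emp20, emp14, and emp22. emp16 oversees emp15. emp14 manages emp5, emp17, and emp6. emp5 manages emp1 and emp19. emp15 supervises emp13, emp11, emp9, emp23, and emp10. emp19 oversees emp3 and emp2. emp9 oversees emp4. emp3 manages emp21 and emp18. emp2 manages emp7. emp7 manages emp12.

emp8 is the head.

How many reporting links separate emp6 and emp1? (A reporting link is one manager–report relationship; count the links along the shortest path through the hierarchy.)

emp6 is 1 level below emp14, and emp1 is 2 levels below emp14 (their lowest common manager). The shortest path runs up from emp6 to emp14 and back down to emp1: 1 + 2 = 3 links.

3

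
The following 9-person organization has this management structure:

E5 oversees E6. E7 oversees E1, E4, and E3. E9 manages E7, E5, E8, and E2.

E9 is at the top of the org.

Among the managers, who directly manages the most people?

Direct-report counts: E9 has 4; E5 has 1; E7 has 3. The largest is 4, held by E9.

E9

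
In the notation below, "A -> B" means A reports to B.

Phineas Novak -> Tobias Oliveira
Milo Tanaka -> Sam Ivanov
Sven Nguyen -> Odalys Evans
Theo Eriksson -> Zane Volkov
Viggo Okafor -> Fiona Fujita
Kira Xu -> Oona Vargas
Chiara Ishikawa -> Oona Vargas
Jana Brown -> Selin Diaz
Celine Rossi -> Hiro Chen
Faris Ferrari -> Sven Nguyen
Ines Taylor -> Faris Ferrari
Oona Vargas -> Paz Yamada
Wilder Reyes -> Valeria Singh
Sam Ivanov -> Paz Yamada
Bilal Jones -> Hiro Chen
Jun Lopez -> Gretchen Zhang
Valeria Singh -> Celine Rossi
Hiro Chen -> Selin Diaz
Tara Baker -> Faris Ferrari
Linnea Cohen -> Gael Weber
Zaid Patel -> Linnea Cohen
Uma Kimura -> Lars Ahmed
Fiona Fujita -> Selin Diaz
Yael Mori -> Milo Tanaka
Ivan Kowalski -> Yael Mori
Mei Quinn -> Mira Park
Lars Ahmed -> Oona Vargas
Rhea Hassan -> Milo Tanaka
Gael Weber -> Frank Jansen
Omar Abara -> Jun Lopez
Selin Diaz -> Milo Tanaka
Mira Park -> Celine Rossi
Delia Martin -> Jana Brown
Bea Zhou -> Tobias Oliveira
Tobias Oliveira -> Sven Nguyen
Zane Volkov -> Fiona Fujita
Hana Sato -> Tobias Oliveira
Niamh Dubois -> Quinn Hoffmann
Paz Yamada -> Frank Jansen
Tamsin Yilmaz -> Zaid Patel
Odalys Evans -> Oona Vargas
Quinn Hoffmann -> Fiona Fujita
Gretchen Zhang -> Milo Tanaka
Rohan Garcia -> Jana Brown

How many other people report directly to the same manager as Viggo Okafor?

2

Viggo Okafor reports to Fiona Fujita. Fiona Fujita's other direct reports are Zane Volkov, Quinn Hoffmann — 2 peers.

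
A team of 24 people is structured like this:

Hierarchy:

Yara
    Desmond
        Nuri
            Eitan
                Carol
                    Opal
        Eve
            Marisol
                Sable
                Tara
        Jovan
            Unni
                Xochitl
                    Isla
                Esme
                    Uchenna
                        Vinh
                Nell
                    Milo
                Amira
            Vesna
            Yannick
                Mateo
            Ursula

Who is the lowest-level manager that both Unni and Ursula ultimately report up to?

Unni's chain of managers is Jovan, Desmond, Yara. Ursula's chain of managers is Jovan, Desmond, Yara. The first manager that appears in both chains is Jovan.

Jovan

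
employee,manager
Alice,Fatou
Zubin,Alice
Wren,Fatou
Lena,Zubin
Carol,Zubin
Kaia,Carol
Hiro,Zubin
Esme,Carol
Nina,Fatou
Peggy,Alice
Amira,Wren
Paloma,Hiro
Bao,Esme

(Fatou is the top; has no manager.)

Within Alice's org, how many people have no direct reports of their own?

5

The people in Alice's organization with no one reporting to them are Peggy, Paloma, Bao, Kaia, Lena. That is 5.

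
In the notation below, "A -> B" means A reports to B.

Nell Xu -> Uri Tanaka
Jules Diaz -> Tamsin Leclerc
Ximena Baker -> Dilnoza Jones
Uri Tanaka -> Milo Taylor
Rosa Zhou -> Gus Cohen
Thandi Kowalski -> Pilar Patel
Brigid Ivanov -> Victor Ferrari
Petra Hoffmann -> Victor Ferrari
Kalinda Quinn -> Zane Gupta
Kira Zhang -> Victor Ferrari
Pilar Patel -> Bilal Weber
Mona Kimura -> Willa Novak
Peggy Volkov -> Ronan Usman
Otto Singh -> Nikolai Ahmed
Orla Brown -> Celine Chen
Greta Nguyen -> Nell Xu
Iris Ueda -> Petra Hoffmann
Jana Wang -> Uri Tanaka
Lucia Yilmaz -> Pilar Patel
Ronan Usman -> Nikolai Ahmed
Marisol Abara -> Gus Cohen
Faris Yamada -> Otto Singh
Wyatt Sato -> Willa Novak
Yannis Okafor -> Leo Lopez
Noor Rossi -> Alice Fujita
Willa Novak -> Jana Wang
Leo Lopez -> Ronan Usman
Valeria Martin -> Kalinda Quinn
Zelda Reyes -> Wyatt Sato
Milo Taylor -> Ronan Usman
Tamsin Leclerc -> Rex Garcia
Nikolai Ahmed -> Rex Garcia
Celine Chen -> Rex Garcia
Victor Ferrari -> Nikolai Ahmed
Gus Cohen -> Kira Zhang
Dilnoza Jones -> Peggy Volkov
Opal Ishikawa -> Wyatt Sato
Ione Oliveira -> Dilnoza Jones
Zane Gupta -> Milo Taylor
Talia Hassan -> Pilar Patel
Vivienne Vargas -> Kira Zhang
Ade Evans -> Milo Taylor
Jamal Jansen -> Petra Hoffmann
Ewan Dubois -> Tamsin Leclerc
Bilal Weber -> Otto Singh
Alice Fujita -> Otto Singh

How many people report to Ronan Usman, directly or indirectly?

20

Ronan Usman directly manages Leo Lopez, Peggy Volkov, Milo Taylor. Under Leo Lopez: Yannis Okafor (1). Under Peggy Volkov: Dilnoza Jones, Ximena Baker, Ione Oliveira (3). Under Milo Taylor: Zane Gupta, Kalinda Quinn, Valeria Martin, Ade Evans, Uri Tanaka, Nell Xu, Greta Nguyen, Jana Wang, Willa Novak, Mona Kimura, Wyatt Sato, Opal Ishikawa, Zelda Reyes (13). So Ronan Usman's organization is 3 direct reports plus everyone under them: 2 + 4 + 14 = 20.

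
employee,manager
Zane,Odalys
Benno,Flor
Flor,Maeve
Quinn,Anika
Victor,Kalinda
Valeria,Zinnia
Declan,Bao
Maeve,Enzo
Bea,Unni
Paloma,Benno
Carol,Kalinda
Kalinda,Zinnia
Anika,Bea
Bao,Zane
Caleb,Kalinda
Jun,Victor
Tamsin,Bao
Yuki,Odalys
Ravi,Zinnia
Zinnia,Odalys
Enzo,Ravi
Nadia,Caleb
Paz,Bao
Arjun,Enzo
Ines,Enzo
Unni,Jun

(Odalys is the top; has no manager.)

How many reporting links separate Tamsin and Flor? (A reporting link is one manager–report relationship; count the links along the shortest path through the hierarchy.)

Tamsin is 3 levels below Odalys, and Flor is 5 levels below Odalys (their lowest common manager). The shortest path runs up from Tamsin to Odalys and back down to Flor: 3 + 5 = 8 links.

8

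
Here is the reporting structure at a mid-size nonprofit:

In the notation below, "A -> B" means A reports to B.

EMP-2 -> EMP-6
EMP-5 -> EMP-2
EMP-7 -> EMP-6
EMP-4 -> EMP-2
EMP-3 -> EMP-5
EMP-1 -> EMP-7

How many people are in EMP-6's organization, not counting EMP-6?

6

EMP-6 directly manages EMP-2, EMP-7. Under EMP-2: EMP-4, EMP-5, EMP-3 (3). Under EMP-7: EMP-1 (1). So EMP-6's organization is 2 direct reports plus everyone under them: 4 + 2 = 6.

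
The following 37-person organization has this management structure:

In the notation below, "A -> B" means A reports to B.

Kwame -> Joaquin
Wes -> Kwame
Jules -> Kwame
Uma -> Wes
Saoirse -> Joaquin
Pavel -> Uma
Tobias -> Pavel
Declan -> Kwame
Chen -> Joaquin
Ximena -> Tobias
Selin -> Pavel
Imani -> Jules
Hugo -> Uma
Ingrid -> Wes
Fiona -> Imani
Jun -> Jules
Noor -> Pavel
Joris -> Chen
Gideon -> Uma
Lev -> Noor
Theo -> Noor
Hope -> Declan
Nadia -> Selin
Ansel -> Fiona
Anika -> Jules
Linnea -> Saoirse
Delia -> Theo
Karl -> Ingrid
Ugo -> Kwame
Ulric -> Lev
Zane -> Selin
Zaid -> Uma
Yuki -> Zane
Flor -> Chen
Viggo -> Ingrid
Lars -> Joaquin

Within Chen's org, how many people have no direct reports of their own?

The people in Chen's organization with no one reporting to them are Flor, Joris. That is 2.

2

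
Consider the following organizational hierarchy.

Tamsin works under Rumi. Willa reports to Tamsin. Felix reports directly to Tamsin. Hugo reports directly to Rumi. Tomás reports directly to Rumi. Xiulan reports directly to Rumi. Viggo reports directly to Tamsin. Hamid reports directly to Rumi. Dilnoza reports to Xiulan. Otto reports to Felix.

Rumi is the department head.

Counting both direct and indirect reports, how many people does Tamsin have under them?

4

Tamsin directly manages Viggo, Felix, Willa. Viggo has no reports. Under Felix: Otto (1). Willa has no reports. So Tamsin's organization is 3 direct reports plus everyone under them: 1 + 2 + 1 = 4.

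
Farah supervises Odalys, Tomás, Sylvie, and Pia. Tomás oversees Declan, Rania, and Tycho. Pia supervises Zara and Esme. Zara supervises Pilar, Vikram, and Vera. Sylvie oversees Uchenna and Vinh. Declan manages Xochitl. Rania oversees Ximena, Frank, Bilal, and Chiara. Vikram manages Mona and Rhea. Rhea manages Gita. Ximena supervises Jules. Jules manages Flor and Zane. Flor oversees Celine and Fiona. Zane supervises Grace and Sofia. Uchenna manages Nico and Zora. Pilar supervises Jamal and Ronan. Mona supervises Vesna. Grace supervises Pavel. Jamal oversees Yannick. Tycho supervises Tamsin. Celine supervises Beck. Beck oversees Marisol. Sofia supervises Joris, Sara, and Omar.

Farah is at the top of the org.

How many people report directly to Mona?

Mona directly manages Vesna. That is 1 direct report.

1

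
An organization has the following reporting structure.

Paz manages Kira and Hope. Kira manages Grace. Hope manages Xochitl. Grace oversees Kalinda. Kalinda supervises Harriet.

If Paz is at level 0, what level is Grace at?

2

Chain from Grace up to Paz: Grace → Kira → Paz. That is 2 steps up, so Grace is 2 levels below Paz.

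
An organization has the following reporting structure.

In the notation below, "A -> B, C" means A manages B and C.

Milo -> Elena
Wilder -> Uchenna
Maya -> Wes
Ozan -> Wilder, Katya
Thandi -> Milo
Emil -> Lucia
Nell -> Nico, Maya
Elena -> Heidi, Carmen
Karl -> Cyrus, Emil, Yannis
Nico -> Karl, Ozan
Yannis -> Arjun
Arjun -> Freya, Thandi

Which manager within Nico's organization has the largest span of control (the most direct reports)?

Direct-report counts within Nico's organization: Nico has 2; Ozan has 2; Wilder has 1; Karl has 3; Yannis has 1; Arjun has 2; Thandi has 1; Milo has 1; Elena has 2; Emil has 1. The largest is 3, held by Karl.

Karl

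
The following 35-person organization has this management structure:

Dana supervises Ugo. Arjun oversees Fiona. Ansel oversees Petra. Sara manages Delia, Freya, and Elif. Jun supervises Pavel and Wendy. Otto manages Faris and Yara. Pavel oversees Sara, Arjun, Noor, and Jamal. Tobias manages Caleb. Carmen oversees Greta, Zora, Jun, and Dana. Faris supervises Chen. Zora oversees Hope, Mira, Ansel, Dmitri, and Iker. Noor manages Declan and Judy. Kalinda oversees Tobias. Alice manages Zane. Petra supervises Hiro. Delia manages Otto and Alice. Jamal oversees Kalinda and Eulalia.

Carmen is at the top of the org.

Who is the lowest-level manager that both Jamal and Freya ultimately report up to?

Pavel

Jamal's chain of managers is Pavel, Jun, Carmen. Freya's chain of managers is Sara, Pavel, Jun, Carmen. The first manager that appears in both chains is Pavel.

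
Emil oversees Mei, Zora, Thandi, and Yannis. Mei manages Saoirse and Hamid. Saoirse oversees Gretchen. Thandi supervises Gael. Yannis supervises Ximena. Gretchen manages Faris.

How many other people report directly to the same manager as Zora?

Zora reports to Emil. Emil's other direct reports are Mei, Thandi, Yannis — 3 peers.

3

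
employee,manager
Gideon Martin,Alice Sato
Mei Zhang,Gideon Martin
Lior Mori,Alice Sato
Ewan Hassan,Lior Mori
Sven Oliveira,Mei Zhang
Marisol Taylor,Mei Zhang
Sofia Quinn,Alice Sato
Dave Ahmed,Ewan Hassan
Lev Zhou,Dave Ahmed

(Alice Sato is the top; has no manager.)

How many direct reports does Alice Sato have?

Alice Sato directly manages Gideon Martin, Lior Mori, Sofia Quinn. That is 3 direct reports.

3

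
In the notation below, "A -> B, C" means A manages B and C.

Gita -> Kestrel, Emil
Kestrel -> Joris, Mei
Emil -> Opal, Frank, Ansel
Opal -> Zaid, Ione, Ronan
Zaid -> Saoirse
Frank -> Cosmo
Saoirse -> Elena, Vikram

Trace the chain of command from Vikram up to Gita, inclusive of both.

Vikram reports to Saoirse. Saoirse reports to Zaid. Zaid reports to Opal. Opal reports to Emil. Emil reports to Gita. Gita is at the top.

Vikram -> Saoirse -> Zaid -> Opal -> Emil -> Gita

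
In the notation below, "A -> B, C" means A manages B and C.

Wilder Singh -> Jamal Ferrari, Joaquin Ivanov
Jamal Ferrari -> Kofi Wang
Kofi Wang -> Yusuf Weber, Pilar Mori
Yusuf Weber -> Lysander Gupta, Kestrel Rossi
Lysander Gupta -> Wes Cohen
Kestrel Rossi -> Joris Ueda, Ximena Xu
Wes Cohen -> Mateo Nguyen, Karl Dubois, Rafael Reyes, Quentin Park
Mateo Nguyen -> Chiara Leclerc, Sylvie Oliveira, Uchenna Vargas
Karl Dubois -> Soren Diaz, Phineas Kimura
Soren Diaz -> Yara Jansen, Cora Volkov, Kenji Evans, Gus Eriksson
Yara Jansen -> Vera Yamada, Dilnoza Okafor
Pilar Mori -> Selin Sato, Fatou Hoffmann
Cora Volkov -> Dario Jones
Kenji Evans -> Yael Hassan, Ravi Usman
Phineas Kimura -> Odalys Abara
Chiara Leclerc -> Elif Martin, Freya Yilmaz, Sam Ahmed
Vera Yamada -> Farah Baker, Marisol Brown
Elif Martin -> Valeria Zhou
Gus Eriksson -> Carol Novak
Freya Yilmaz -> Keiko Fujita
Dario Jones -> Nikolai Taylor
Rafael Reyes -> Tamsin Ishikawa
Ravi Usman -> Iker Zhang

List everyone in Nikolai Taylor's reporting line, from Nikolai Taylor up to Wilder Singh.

Nikolai Taylor reports to Dario Jones. Dario Jones reports to Cora Volkov. Cora Volkov reports to Soren Diaz. Soren Diaz reports to Karl Dubois. Karl Dubois reports to Wes Cohen. Wes Cohen reports to Lysander Gupta. Lysander Gupta reports to Yusuf Weber. Yusuf Weber reports to Kofi Wang. Kofi Wang reports to Jamal Ferrari. Jamal Ferrari reports to Wilder Singh. Wilder Singh is at the top.

Nikolai Taylor -> Dario Jones -> Cora Volkov -> Soren Diaz -> Karl Dubois -> Wes Cohen -> Lysander Gupta -> Yusuf Weber -> Kofi Wang -> Jamal Ferrari -> Wilder Singh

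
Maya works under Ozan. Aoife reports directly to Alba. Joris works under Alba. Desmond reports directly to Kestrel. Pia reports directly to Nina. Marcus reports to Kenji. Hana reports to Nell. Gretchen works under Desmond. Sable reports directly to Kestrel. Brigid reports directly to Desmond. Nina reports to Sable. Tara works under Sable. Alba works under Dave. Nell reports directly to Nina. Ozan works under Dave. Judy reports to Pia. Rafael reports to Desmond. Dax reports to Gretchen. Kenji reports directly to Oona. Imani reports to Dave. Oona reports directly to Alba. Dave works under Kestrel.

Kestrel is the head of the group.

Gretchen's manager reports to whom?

Gretchen reports to Desmond, and Desmond reports to Kestrel. So Gretchen's skip-level manager is Kestrel.

Kestrel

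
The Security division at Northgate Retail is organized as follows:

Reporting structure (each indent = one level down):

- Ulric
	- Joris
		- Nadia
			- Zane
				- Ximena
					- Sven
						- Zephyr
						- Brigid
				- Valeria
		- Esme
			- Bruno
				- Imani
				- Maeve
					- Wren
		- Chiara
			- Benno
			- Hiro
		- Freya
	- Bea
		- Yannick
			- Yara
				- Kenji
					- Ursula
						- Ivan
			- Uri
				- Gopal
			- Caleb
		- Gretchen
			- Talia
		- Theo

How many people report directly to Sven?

2

Sven directly manages Zephyr, Brigid. That is 2 direct reports.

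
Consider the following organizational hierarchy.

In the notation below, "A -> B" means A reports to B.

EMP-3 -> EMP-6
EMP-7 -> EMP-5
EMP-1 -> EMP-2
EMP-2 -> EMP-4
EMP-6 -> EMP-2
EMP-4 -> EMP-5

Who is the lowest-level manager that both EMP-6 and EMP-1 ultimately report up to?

EMP-6's chain of managers is EMP-2, EMP-4, EMP-5. EMP-1's chain of managers is EMP-2, EMP-4, EMP-5. The first manager that appears in both chains is EMP-2.

EMP-2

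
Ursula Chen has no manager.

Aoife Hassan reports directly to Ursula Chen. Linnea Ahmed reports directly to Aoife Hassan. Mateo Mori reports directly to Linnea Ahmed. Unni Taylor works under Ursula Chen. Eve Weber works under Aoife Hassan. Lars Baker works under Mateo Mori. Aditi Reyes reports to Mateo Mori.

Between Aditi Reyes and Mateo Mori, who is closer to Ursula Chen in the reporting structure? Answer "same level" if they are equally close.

Aditi Reyes is 4 levels below Ursula Chen; Mateo Mori is 3. Mateo Mori is higher.

Mateo Mori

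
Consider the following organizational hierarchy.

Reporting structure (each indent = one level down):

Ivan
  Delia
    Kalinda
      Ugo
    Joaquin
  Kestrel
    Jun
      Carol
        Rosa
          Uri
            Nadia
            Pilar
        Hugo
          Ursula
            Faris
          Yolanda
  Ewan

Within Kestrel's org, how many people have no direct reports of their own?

The people in Kestrel's organization with no one reporting to them are Yolanda, Faris, Pilar, Nadia. That is 4.

4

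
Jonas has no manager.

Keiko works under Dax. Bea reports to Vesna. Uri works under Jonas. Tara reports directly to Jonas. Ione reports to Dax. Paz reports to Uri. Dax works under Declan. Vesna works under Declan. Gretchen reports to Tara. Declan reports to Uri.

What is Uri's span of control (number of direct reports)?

2

Uri directly manages Declan, Paz. That is 2 direct reports.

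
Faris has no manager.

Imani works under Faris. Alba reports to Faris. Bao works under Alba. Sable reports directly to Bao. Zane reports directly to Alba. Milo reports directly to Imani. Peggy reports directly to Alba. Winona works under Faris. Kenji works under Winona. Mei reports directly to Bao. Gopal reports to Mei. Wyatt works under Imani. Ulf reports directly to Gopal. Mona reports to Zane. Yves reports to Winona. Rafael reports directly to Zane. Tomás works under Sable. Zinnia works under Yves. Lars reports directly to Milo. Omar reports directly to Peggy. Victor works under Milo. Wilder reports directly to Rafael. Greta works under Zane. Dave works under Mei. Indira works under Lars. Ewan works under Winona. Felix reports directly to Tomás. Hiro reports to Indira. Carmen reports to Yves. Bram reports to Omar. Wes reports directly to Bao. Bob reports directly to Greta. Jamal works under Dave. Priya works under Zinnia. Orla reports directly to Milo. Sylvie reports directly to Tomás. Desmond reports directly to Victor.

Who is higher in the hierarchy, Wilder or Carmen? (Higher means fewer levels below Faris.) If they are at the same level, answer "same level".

Wilder is 4 levels below Faris; Carmen is 3. Carmen is higher.

Carmen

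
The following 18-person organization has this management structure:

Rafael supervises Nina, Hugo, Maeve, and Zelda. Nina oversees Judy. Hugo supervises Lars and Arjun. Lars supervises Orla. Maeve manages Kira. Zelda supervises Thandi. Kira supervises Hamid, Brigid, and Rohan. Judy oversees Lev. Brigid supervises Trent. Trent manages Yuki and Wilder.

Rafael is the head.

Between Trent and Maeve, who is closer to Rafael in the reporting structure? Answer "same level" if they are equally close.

Maeve

Trent is 4 levels below Rafael; Maeve is 1. Maeve is higher.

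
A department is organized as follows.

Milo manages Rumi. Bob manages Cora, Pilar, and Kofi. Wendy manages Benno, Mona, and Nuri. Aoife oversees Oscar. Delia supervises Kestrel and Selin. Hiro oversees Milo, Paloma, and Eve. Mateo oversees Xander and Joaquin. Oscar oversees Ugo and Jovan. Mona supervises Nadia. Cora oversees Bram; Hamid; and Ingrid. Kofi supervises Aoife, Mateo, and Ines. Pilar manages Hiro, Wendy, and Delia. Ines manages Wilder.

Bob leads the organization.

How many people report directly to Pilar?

3

Pilar directly manages Hiro, Wendy, Delia. That is 3 direct reports.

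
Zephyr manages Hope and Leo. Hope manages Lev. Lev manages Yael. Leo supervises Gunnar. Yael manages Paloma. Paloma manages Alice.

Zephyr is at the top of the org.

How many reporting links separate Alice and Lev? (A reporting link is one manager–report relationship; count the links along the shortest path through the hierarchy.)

Alice is in Lev's organization: the chain from Alice up to Lev is Alice → Paloma → Yael → Lev, which is 3 links.

3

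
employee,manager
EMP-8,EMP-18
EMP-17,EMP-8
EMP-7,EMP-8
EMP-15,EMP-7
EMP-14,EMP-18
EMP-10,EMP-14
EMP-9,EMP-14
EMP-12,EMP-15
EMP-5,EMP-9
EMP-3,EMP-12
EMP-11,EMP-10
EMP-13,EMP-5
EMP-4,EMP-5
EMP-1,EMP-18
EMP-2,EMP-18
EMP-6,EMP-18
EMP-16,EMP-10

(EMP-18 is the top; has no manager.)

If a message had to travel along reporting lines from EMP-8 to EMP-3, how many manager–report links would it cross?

4

EMP-3 is in EMP-8's organization: the chain from EMP-3 up to EMP-8 is EMP-3 → EMP-12 → EMP-15 → EMP-7 → EMP-8, which is 4 links.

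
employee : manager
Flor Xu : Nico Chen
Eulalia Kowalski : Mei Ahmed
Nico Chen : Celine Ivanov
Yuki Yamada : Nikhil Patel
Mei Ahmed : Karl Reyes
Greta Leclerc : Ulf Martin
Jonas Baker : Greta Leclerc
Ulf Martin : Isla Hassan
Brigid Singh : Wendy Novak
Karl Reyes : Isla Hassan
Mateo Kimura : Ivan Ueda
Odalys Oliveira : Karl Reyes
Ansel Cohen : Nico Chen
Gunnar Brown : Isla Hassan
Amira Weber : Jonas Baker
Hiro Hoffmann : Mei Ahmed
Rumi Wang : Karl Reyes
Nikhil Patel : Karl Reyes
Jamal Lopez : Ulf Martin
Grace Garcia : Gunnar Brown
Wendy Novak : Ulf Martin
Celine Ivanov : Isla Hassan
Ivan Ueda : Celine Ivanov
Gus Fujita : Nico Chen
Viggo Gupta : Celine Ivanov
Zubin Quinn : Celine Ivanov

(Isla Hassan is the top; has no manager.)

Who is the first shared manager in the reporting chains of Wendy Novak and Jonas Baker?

Wendy Novak's chain of managers is Ulf Martin, Isla Hassan. Jonas Baker's chain of managers is Greta Leclerc, Ulf Martin, Isla Hassan. The first manager that appears in both chains is Ulf Martin.

Ulf Martin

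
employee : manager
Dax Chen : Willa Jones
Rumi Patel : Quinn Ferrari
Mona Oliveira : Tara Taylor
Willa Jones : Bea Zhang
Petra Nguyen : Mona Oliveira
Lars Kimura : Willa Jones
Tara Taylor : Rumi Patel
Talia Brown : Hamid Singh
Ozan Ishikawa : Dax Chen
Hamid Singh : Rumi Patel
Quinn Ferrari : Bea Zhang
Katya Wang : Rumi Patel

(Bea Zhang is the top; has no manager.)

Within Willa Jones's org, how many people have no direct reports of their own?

2

The people in Willa Jones's organization with no one reporting to them are Ozan Ishikawa, Lars Kimura. That is 2.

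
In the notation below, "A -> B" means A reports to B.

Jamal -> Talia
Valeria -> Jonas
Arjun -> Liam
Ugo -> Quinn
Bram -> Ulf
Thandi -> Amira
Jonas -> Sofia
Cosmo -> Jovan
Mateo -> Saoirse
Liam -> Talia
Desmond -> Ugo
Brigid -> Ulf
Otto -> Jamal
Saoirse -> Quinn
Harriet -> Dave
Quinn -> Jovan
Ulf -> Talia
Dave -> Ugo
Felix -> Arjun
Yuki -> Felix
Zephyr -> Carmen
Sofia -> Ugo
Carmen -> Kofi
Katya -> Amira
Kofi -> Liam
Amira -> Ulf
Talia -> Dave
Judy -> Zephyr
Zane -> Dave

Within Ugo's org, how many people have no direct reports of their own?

11

The people in Ugo's organization with no one reporting to them are Desmond, Zane, Yuki, Judy, Otto, Bram, Brigid, Katya, Thandi, Harriet, Valeria. That is 11.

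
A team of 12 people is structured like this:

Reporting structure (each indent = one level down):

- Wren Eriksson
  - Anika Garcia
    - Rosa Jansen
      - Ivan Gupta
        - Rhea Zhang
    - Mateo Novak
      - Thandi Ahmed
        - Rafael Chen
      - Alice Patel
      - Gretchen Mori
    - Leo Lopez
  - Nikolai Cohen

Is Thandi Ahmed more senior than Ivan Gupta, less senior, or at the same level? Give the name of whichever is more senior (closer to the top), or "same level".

Both Thandi Ahmed and Ivan Gupta are 3 levels below Wren Eriksson.

same level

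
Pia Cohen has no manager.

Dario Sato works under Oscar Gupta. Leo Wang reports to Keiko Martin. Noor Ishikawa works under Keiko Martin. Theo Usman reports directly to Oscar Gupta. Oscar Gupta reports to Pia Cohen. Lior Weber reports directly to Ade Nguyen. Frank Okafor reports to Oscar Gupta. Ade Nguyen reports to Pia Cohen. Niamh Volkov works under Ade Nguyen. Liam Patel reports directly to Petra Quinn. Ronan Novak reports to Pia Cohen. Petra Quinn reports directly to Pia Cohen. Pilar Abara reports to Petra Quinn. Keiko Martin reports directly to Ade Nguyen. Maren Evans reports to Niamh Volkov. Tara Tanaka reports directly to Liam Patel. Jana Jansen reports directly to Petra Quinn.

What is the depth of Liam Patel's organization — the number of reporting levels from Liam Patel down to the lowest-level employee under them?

1

The longest chain under Liam Patel runs Liam Patel → Tara Tanaka, which is 1 level below Liam Patel.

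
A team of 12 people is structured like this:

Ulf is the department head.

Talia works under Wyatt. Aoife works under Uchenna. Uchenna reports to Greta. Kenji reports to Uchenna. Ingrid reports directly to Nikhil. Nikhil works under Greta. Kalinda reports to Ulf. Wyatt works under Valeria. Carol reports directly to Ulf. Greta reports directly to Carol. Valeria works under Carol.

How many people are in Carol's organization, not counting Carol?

9

Carol directly manages Valeria, Greta. Under Valeria: Wyatt, Talia (2). Under Greta: Uchenna, Aoife, Kenji, Nikhil, Ingrid (5). So Carol's organization is 2 direct reports plus everyone under them: 3 + 6 = 9.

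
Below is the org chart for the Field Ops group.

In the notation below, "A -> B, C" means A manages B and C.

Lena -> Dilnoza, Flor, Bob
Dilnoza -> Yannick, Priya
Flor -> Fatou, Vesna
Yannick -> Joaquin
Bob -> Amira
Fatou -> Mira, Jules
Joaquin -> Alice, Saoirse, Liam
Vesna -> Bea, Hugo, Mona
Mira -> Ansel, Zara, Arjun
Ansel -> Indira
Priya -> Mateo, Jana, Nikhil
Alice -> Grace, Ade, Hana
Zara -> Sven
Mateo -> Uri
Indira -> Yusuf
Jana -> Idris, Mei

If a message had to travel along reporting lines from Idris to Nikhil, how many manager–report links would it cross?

3

Idris is 2 levels below Priya, and Nikhil is 1 level below Priya (their lowest common manager). The shortest path runs up from Idris to Priya and back down to Nikhil: 2 + 1 = 3 links.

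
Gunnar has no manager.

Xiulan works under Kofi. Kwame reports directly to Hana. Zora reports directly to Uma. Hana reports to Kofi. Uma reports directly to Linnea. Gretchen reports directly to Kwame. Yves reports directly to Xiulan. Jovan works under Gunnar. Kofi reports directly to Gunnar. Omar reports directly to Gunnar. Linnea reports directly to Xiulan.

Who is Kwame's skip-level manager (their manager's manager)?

Kofi

Kwame reports to Hana, and Hana reports to Kofi. So Kwame's skip-level manager is Kofi.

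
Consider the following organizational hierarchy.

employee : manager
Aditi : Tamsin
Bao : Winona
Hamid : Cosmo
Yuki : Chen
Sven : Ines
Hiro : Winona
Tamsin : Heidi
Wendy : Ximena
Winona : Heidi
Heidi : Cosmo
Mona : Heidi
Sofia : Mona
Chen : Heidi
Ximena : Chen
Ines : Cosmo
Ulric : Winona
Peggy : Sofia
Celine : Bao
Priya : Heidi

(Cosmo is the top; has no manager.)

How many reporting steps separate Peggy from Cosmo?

4

Chain from Peggy up to Cosmo: Peggy → Sofia → Mona → Heidi → Cosmo. That is 4 steps up, so Peggy is 4 levels below Cosmo.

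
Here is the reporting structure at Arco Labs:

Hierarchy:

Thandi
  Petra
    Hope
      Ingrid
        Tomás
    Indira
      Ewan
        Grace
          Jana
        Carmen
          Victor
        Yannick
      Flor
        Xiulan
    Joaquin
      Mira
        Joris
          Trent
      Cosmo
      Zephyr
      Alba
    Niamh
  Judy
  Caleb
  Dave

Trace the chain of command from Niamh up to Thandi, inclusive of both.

Niamh reports to Petra. Petra reports to Thandi. Thandi is at the top.

Niamh -> Petra -> Thandi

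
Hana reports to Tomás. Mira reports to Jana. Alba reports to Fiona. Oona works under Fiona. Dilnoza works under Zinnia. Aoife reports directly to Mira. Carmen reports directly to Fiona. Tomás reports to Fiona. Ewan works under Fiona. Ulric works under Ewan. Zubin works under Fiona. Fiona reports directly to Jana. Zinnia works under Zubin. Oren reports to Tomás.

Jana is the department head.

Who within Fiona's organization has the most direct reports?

Direct-report counts within Fiona's organization: Fiona has 6; Tomás has 2; Zubin has 1; Zinnia has 1; Ewan has 1. The largest is 6, held by Fiona.

Fiona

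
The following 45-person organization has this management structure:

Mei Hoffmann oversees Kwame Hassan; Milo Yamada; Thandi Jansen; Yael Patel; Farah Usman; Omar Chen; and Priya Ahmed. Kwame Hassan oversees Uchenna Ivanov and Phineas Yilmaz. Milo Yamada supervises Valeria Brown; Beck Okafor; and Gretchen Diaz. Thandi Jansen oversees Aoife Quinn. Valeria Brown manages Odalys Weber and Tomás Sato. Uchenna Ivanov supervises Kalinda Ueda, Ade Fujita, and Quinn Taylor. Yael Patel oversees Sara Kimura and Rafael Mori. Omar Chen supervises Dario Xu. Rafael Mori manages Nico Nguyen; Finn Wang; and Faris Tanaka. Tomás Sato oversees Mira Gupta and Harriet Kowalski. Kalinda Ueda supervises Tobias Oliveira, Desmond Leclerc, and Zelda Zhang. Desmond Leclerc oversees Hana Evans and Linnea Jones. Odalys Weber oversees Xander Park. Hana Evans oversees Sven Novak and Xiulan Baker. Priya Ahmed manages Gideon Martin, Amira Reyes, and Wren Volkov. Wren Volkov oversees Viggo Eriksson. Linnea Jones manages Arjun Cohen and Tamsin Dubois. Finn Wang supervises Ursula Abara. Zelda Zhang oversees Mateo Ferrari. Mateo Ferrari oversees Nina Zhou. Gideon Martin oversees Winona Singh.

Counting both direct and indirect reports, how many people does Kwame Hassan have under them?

Kwame Hassan directly manages Uchenna Ivanov, Phineas Yilmaz. Under Uchenna Ivanov: Ade Fujita, Quinn Taylor, Kalinda Ueda, Tobias Oliveira, Zelda Zhang, Mateo Ferrari, Nina Zhou, Desmond Leclerc, Linnea Jones, Tamsin Dubois, Arjun Cohen, Hana Evans, Xiulan Baker, Sven Novak (14). Phineas Yilmaz has no reports. So Kwame Hassan's organization is 2 direct reports plus everyone under them: 15 + 1 = 16.

16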